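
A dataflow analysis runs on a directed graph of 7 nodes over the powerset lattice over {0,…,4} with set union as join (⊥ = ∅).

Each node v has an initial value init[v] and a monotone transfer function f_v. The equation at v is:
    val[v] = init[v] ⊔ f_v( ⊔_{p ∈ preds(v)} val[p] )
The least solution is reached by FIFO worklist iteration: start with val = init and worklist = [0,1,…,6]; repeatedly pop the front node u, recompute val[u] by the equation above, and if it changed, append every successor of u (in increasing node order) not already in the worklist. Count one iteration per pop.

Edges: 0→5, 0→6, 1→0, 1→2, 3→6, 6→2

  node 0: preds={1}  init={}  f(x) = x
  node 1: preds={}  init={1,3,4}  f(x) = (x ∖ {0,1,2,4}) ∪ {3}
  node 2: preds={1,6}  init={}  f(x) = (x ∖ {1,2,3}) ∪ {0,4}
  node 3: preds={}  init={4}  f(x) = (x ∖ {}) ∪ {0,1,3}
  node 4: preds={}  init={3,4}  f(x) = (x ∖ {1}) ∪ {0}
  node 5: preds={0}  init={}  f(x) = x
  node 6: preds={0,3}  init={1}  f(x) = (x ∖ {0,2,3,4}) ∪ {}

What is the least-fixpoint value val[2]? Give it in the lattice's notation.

{0,4}

Worklist (7 pops):
  #1 pop 0: in={1,3,4} → {1,3,4} (was {}); enqueue []
  #2 pop 1: in={} → {1,3,4} (no change)
  #3 pop 2: in={1,3,4} → {0,4} (was {}); enqueue []
  #4 pop 3: in={} → {0,1,3,4} (was {4}); enqueue []
  #5 pop 4: in={} → {0,3,4} (was {3,4}); enqueue []
  #6 pop 5: in={1,3,4} → {1,3,4} (was {}); enqueue []
  #7 pop 6: in={0,1,3,4} → {1} (no change)

Fixpoint:
  val[0] = {1,3,4}
  val[1] = {1,3,4}
  val[2] = {0,4}
  val[3] = {0,1,3,4}
  val[4] = {0,3,4}
  val[5] = {1,3,4}
  val[6] = {1}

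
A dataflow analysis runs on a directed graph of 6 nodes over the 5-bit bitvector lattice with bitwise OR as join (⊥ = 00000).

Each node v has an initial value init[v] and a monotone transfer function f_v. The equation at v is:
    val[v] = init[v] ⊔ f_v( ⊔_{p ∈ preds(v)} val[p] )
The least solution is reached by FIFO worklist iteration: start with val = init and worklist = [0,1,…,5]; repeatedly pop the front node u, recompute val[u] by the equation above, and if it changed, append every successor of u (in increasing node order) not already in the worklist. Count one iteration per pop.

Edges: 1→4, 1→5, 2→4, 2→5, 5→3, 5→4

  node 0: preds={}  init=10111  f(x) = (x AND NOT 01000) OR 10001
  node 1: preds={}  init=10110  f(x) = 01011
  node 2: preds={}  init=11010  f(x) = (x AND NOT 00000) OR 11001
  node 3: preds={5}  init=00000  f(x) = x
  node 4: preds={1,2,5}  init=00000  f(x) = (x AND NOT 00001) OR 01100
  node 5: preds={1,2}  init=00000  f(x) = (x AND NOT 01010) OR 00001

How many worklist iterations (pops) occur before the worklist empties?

Iteration log — 8 steps:
  step 1. node 0  ⊔preds=00000  new=10111  stable
  step 2. node 1  ⊔preds=00000  new=11111  old=10110  +wl: 
  step 3. node 2  ⊔preds=00000  new=11011  old=11010  +wl: 
  step 4. node 3  ⊔preds=00000  new=00000  stable
  step 5. node 4  ⊔preds=11111  new=11110  old=00000  +wl: 
  step 6. node 5  ⊔preds=11111  new=10101  old=00000  +wl: 3,4
  step 7. node 3  ⊔preds=10101  new=10101  old=00000  +wl: 
  step 8. node 4  ⊔preds=11111  new=11110  stable

Least fixpoint reached:
  node 0: 10111
  node 1: 11111
  node 2: 11011
  node 3: 10101
  node 4: 11110
  node 5: 10101

8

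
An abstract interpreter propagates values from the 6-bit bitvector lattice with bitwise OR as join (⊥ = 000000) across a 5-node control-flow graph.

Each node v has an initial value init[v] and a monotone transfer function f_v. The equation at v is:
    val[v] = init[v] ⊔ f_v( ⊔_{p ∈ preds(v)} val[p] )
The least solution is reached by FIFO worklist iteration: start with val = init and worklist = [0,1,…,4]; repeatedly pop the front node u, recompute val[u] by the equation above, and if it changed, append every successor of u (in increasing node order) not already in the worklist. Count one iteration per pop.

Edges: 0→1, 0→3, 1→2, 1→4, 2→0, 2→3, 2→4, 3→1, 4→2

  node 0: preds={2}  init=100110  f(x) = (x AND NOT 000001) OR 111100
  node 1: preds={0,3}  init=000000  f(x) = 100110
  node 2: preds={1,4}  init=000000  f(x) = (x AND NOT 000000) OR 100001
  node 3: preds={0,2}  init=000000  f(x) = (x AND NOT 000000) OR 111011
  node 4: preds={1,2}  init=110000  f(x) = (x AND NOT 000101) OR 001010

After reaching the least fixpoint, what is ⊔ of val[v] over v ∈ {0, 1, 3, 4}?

111111

Iteration log — 11 steps:
  step 1. node 0  ⊔preds=000000  new=111110  old=100110  +wl: 
  step 2. node 1  ⊔preds=111110  new=100110  old=000000  +wl: 
  step 3. node 2  ⊔preds=110110  new=110111  old=000000  +wl: 0
  step 4. node 3  ⊔preds=111111  new=111111  old=000000  +wl: 1
  step 5. node 4  ⊔preds=110111  new=111010  old=110000  +wl: 2
  step 6. node 0  ⊔preds=110111  new=111110  stable
  step 7. node 1  ⊔preds=111111  new=100110  stable
  step 8. node 2  ⊔preds=111110  new=111111  old=110111  +wl: 0,3,4
  step 9. node 0  ⊔preds=111111  new=111110  stable
  step 10. node 3  ⊔preds=111111  new=111111  stable
  step 11. node 4  ⊔preds=111111  new=111010  stable

Least fixpoint reached:
  node 0: 111110
  node 1: 100110
  node 2: 111111
  node 3: 111111
  node 4: 111010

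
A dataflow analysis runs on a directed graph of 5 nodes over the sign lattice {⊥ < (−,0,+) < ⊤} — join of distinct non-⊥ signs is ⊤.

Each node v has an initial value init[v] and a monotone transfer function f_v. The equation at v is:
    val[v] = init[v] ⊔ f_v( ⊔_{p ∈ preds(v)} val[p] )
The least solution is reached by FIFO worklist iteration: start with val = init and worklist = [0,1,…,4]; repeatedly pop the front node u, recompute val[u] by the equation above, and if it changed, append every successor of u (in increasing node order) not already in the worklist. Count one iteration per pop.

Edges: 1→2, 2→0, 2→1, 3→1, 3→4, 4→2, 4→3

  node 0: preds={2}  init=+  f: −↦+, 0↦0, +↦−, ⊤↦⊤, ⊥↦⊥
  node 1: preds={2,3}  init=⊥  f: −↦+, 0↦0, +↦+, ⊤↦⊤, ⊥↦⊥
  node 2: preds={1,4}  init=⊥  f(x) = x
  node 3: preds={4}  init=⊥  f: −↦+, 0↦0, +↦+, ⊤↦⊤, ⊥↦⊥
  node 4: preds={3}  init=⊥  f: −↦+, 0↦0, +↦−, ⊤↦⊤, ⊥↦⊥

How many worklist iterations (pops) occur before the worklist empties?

5

Worklist (5 pops):
  #1 pop 0: in=⊥ → + (no change)
  #2 pop 1: in=⊥ → ⊥ (no change)
  #3 pop 2: in=⊥ → ⊥ (no change)
  #4 pop 3: in=⊥ → ⊥ (no change)
  #5 pop 4: in=⊥ → ⊥ (no change)

Fixpoint:
  val[0] = +
  val[1] = ⊥
  val[2] = ⊥
  val[3] = ⊥
  val[4] = ⊥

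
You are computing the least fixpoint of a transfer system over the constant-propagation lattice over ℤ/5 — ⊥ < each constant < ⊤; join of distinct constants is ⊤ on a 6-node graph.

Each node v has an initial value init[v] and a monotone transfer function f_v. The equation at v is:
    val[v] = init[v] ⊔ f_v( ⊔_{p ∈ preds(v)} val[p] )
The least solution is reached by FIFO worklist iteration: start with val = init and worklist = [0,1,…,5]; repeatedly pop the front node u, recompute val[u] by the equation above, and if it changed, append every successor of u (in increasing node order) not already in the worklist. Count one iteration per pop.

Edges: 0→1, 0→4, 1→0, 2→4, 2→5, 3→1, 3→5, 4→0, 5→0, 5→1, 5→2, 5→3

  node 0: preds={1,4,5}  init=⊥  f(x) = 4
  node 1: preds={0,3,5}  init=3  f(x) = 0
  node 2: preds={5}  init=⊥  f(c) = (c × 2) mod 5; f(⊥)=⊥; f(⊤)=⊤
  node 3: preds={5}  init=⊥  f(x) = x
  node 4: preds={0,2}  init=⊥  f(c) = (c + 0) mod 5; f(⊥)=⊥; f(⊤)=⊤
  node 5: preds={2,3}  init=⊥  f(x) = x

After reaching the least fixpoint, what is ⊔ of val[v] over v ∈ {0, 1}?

⊤

Iteration log — 7 steps:
  step 1. node 0  ⊔preds=3  new=4  old=⊥  +wl: 
  step 2. node 1  ⊔preds=4  new=⊤  old=3  +wl: 0
  step 3. node 2  ⊔preds=⊥  new=⊥  stable
  step 4. node 3  ⊔preds=⊥  new=⊥  stable
  step 5. node 4  ⊔preds=4  new=4  old=⊥  +wl: 
  step 6. node 5  ⊔preds=⊥  new=⊥  stable
  step 7. node 0  ⊔preds=⊤  new=4  stable

Least fixpoint reached:
  node 0: 4
  node 1: ⊤
  node 2: ⊥
  node 3: ⊥
  node 4: 4
  node 5: ⊥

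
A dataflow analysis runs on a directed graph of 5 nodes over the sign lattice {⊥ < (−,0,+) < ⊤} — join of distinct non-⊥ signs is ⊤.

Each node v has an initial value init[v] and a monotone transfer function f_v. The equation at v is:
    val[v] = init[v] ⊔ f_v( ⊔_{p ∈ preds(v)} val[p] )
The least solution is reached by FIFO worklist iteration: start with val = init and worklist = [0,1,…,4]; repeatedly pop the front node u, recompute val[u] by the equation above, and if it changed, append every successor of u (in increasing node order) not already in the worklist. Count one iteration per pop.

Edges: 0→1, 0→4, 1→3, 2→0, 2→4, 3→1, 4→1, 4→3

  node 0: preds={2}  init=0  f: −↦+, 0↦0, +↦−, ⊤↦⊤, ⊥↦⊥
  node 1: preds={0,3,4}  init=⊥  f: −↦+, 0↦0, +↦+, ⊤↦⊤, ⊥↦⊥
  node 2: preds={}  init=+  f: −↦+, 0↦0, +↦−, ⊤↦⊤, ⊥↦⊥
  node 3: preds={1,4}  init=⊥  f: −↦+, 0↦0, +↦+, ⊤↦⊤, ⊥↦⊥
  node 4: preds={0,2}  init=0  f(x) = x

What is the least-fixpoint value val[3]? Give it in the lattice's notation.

Trace (7 dequeues):
  [1] u=0 | in + | out ⊤ | prev 0 | push {}
  [2] u=1 | in ⊤ | out ⊤ | prev ⊥ | push {}
  [3] u=2 | in ⊥ | out + | ==
  [4] u=3 | in ⊤ | out ⊤ | prev ⊥ | push {1}
  [5] u=4 | in ⊤ | out ⊤ | prev 0 | push {3}
  [6] u=1 | in ⊤ | out ⊤ | ==
  [7] u=3 | in ⊤ | out ⊤ | ==

Converged values:
  [0] ⊤
  [1] ⊤
  [2] +
  [3] ⊤
  [4] ⊤

⊤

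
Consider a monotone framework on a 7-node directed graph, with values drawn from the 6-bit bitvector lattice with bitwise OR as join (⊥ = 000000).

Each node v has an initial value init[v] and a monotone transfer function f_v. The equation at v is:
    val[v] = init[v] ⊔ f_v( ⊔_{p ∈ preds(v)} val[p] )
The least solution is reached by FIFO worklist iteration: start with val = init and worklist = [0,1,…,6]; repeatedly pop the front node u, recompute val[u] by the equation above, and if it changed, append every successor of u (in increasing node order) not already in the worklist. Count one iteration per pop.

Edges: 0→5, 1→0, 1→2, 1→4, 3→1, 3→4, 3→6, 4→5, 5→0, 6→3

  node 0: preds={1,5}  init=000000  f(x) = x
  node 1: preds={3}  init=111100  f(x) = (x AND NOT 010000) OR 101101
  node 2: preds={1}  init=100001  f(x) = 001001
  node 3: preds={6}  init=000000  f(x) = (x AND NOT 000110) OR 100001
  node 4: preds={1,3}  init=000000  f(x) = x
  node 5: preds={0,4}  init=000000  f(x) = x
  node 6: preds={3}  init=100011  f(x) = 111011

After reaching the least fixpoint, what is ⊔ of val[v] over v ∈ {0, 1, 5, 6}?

111111

Iteration log — 14 steps:
  step 1. node 0  ⊔preds=111100  new=111100  old=000000  +wl: 
  step 2. node 1  ⊔preds=000000  new=111101  old=111100  +wl: 0
  step 3. node 2  ⊔preds=111101  new=101001  old=100001  +wl: 
  step 4. node 3  ⊔preds=100011  new=100001  old=000000  +wl: 1
  step 5. node 4  ⊔preds=111101  new=111101  old=000000  +wl: 
  step 6. node 5  ⊔preds=111101  new=111101  old=000000  +wl: 
  step 7. node 6  ⊔preds=100001  new=111011  old=100011  +wl: 3
  step 8. node 0  ⊔preds=111101  new=111101  old=111100  +wl: 5
  step 9. node 1  ⊔preds=100001  new=111101  stable
  step 10. node 3  ⊔preds=111011  new=111001  old=100001  +wl: 1,4,6
  step 11. node 5  ⊔preds=111101  new=111101  stable
  step 12. node 1  ⊔preds=111001  new=111101  stable
  step 13. node 4  ⊔preds=111101  new=111101  stable
  step 14. node 6  ⊔preds=111001  new=111011  stable

Least fixpoint reached:
  node 0: 111101
  node 1: 111101
  node 2: 101001
  node 3: 111001
  node 4: 111101
  node 5: 111101
  node 6: 111011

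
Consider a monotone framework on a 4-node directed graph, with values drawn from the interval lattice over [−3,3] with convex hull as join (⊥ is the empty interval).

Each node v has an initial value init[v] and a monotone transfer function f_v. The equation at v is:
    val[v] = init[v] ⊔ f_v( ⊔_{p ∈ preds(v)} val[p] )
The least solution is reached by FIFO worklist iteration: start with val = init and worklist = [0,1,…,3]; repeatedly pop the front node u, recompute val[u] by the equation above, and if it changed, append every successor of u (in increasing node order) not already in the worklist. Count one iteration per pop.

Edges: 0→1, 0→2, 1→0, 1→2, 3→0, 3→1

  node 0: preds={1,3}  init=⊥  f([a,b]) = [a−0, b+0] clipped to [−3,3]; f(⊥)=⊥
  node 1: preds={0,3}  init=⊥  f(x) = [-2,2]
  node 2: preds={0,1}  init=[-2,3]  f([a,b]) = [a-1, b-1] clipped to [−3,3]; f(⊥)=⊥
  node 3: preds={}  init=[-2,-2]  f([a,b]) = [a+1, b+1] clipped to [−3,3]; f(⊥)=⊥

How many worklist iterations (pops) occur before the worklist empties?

7

Iteration log — 7 steps:
  step 1. node 0  ⊔preds=[-2,-2]  new=[-2,-2]  old=⊥  +wl: 
  step 2. node 1  ⊔preds=[-2,-2]  new=[-2,2]  old=⊥  +wl: 0
  step 3. node 2  ⊔preds=[-2,2]  new=[-3,3]  old=[-2,3]  +wl: 
  step 4. node 3  ⊔preds=⊥  new=[-2,-2]  stable
  step 5. node 0  ⊔preds=[-2,2]  new=[-2,2]  old=[-2,-2]  +wl: 1,2
  step 6. node 1  ⊔preds=[-2,2]  new=[-2,2]  stable
  step 7. node 2  ⊔preds=[-2,2]  new=[-3,3]  stable

Least fixpoint reached:
  node 0: [-2,2]
  node 1: [-2,2]
  node 2: [-3,3]
  node 3: [-2,-2]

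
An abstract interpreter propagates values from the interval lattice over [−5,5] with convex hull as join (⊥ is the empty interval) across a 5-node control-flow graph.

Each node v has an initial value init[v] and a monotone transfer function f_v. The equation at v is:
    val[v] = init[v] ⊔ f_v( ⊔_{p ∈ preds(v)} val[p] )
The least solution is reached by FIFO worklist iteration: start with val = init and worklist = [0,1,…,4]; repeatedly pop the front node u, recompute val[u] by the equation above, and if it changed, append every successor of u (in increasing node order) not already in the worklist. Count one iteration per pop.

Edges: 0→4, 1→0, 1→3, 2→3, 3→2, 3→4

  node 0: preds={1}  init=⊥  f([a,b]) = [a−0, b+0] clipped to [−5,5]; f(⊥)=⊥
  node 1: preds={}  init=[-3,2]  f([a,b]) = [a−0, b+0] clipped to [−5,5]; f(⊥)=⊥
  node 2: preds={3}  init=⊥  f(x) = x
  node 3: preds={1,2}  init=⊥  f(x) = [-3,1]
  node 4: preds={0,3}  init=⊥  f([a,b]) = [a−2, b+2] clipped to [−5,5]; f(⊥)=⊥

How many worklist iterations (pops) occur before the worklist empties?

Iteration log — 7 steps:
  step 1. node 0  ⊔preds=[-3,2]  new=[-3,2]  old=⊥  +wl: 
  step 2. node 1  ⊔preds=⊥  new=[-3,2]  stable
  step 3. node 2  ⊔preds=⊥  new=⊥  stable
  step 4. node 3  ⊔preds=[-3,2]  new=[-3,1]  old=⊥  +wl: 2
  step 5. node 4  ⊔preds=[-3,2]  new=[-5,4]  old=⊥  +wl: 
  step 6. node 2  ⊔preds=[-3,1]  new=[-3,1]  old=⊥  +wl: 3
  step 7. node 3  ⊔preds=[-3,2]  new=[-3,1]  stable

Least fixpoint reached:
  node 0: [-3,2]
  node 1: [-3,2]
  node 2: [-3,1]
  node 3: [-3,1]
  node 4: [-5,4]

7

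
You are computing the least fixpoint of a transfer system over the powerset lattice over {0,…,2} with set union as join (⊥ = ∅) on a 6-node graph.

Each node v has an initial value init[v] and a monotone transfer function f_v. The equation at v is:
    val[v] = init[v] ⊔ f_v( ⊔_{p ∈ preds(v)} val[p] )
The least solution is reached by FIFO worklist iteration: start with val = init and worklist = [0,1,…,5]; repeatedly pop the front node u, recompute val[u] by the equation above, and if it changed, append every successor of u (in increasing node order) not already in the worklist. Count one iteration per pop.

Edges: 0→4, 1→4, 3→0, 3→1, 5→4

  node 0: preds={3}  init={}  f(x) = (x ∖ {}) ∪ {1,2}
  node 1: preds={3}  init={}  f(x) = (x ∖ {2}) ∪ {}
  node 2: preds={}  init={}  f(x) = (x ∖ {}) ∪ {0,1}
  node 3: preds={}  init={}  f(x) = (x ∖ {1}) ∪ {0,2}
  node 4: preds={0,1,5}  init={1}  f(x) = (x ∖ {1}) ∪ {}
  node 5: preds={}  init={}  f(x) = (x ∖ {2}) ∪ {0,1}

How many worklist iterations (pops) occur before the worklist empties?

9

Iteration log — 9 steps:
  step 1. node 0  ⊔preds={}  new={1,2}  old={}  +wl: 
  step 2. node 1  ⊔preds={}  new={}  stable
  step 3. node 2  ⊔preds={}  new={0,1}  old={}  +wl: 
  step 4. node 3  ⊔preds={}  new={0,2}  old={}  +wl: 0,1
  step 5. node 4  ⊔preds={1,2}  new={1,2}  old={1}  +wl: 
  step 6. node 5  ⊔preds={}  new={0,1}  old={}  +wl: 4
  step 7. node 0  ⊔preds={0,2}  new={0,1,2}  old={1,2}  +wl: 
  step 8. node 1  ⊔preds={0,2}  new={0}  old={}  +wl: 
  step 9. node 4  ⊔preds={0,1,2}  new={0,1,2}  old={1,2}  +wl: 

Least fixpoint reached:
  node 0: {0,1,2}
  node 1: {0}
  node 2: {0,1}
  node 3: {0,2}
  node 4: {0,1,2}
  node 5: {0,1}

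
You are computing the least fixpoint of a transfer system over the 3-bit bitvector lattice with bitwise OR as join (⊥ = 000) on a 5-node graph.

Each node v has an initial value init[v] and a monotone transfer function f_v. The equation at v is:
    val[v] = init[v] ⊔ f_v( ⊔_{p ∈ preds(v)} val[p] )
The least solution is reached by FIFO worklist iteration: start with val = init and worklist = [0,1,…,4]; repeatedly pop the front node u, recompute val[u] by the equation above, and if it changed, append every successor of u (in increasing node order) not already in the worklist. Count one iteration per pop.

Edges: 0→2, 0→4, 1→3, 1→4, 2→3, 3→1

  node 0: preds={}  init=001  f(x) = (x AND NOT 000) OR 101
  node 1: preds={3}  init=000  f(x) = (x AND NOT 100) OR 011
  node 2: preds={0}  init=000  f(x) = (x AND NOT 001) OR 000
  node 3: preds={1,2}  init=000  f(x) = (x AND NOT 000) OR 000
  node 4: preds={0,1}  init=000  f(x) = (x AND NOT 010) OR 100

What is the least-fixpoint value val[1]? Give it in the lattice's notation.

011

Worklist (6 pops):
  #1 pop 0: in=000 → 101 (was 001); enqueue []
  #2 pop 1: in=000 → 011 (was 000); enqueue []
  #3 pop 2: in=101 → 100 (was 000); enqueue []
  #4 pop 3: in=111 → 111 (was 000); enqueue [1]
  #5 pop 4: in=111 → 101 (was 000); enqueue []
  #6 pop 1: in=111 → 011 (no change)

Fixpoint:
  val[0] = 101
  val[1] = 011
  val[2] = 100
  val[3] = 111
  val[4] = 101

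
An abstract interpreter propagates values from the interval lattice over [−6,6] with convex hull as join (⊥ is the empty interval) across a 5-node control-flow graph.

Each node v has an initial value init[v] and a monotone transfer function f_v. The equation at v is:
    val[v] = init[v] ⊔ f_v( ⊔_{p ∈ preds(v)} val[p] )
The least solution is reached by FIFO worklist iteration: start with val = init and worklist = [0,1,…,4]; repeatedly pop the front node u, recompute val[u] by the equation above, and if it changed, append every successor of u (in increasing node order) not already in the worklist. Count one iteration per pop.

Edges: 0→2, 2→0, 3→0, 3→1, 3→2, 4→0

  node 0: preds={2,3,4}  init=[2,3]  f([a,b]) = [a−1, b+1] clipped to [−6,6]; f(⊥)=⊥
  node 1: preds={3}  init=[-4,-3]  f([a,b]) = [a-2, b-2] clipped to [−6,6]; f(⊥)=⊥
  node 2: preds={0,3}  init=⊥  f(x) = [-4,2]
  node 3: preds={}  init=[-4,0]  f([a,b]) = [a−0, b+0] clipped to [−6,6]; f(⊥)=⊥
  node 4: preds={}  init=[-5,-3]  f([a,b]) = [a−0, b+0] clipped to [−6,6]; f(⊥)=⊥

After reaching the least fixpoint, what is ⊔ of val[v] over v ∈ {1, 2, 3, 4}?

Worklist (6 pops):
  #1 pop 0: in=[-5,0] → [-6,3] (was [2,3]); enqueue []
  #2 pop 1: in=[-4,0] → [-6,-2] (was [-4,-3]); enqueue []
  #3 pop 2: in=[-6,3] → [-4,2] (was ⊥); enqueue [0]
  #4 pop 3: in=⊥ → [-4,0] (no change)
  #5 pop 4: in=⊥ → [-5,-3] (no change)
  #6 pop 0: in=[-5,2] → [-6,3] (no change)

Fixpoint:
  val[0] = [-6,3]
  val[1] = [-6,-2]
  val[2] = [-4,2]
  val[3] = [-4,0]
  val[4] = [-5,-3]

[-6,2]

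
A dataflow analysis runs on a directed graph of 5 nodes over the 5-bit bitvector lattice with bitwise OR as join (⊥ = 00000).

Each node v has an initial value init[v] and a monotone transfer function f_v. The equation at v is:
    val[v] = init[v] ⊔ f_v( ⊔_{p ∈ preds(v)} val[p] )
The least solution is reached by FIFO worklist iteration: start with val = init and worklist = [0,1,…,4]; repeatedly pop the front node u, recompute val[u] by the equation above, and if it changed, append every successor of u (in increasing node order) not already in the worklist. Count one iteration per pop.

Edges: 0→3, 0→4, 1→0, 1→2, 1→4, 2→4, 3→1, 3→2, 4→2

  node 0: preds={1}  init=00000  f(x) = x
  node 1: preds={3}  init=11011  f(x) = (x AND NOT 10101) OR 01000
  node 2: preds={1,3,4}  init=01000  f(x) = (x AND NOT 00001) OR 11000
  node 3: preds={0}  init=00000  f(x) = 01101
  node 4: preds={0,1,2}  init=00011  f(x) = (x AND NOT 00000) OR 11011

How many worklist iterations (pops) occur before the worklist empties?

Worklist (9 pops):
  #1 pop 0: in=11011 → 11011 (was 00000); enqueue []
  #2 pop 1: in=00000 → 11011 (no change)
  #3 pop 2: in=11011 → 11010 (was 01000); enqueue []
  #4 pop 3: in=11011 → 01101 (was 00000); enqueue [1,2]
  #5 pop 4: in=11011 → 11011 (was 00011); enqueue []
  #6 pop 1: in=01101 → 11011 (no change)
  #7 pop 2: in=11111 → 11110 (was 11010); enqueue [4]
  #8 pop 4: in=11111 → 11111 (was 11011); enqueue [2]
  #9 pop 2: in=11111 → 11110 (no change)

Fixpoint:
  val[0] = 11011
  val[1] = 11011
  val[2] = 11110
  val[3] = 01101
  val[4] = 11111

9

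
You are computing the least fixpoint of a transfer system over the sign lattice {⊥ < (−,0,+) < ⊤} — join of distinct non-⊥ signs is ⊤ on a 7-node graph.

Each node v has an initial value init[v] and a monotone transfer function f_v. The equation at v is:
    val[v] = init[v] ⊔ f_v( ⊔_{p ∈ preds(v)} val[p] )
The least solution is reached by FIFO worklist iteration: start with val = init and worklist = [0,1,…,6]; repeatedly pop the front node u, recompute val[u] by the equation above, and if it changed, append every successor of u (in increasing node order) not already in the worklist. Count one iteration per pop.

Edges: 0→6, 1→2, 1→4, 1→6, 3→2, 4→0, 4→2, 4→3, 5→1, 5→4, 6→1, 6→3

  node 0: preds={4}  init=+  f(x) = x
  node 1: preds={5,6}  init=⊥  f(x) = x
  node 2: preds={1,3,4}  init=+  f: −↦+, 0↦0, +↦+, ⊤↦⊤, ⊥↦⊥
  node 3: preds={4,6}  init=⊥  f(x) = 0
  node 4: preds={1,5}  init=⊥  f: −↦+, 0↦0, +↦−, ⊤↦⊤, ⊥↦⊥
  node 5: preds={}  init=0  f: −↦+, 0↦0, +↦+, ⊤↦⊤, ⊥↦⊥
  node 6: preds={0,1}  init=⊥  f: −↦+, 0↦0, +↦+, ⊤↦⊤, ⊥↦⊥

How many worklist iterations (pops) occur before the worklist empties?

17

Iteration log — 17 steps:
  step 1. node 0  ⊔preds=⊥  new=+  stable
  step 2. node 1  ⊔preds=0  new=0  old=⊥  +wl: 
  step 3. node 2  ⊔preds=0  new=⊤  old=+  +wl: 
  step 4. node 3  ⊔preds=⊥  new=0  old=⊥  +wl: 2
  step 5. node 4  ⊔preds=0  new=0  old=⊥  +wl: 0,3
  step 6. node 5  ⊔preds=⊥  new=0  stable
  step 7. node 6  ⊔preds=⊤  new=⊤  old=⊥  +wl: 1
  step 8. node 2  ⊔preds=0  new=⊤  stable
  step 9. node 0  ⊔preds=0  new=⊤  old=+  +wl: 6
  step 10. node 3  ⊔preds=⊤  new=0  stable
  step 11. node 1  ⊔preds=⊤  new=⊤  old=0  +wl: 2,4
  step 12. node 6  ⊔preds=⊤  new=⊤  stable
  step 13. node 2  ⊔preds=⊤  new=⊤  stable
  step 14. node 4  ⊔preds=⊤  new=⊤  old=0  +wl: 0,2,3
  step 15. node 0  ⊔preds=⊤  new=⊤  stable
  step 16. node 2  ⊔preds=⊤  new=⊤  stable
  step 17. node 3  ⊔preds=⊤  new=0  stable

Least fixpoint reached:
  node 0: ⊤
  node 1: ⊤
  node 2: ⊤
  node 3: 0
  node 4: ⊤
  node 5: 0
  node 6: ⊤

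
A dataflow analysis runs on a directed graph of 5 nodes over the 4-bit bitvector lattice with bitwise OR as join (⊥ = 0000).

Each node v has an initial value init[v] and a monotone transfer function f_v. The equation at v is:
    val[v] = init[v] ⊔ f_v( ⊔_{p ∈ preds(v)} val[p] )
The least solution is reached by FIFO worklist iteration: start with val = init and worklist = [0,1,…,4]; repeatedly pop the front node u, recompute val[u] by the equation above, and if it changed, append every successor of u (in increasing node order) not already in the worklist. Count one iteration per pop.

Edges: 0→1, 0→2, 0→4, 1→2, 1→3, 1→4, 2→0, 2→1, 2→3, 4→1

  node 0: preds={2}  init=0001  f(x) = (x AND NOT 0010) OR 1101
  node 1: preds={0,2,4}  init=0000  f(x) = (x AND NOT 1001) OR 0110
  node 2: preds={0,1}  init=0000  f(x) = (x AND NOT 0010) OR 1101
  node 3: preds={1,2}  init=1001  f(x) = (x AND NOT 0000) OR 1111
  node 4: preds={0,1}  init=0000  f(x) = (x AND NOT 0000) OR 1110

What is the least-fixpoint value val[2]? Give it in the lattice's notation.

1101

Worklist (7 pops):
  #1 pop 0: in=0000 → 1101 (was 0001); enqueue []
  #2 pop 1: in=1101 → 0110 (was 0000); enqueue []
  #3 pop 2: in=1111 → 1101 (was 0000); enqueue [0,1]
  #4 pop 3: in=1111 → 1111 (was 1001); enqueue []
  #5 pop 4: in=1111 → 1111 (was 0000); enqueue []
  #6 pop 0: in=1101 → 1101 (no change)
  #7 pop 1: in=1111 → 0110 (no change)

Fixpoint:
  val[0] = 1101
  val[1] = 0110
  val[2] = 1101
  val[3] = 1111
  val[4] = 1111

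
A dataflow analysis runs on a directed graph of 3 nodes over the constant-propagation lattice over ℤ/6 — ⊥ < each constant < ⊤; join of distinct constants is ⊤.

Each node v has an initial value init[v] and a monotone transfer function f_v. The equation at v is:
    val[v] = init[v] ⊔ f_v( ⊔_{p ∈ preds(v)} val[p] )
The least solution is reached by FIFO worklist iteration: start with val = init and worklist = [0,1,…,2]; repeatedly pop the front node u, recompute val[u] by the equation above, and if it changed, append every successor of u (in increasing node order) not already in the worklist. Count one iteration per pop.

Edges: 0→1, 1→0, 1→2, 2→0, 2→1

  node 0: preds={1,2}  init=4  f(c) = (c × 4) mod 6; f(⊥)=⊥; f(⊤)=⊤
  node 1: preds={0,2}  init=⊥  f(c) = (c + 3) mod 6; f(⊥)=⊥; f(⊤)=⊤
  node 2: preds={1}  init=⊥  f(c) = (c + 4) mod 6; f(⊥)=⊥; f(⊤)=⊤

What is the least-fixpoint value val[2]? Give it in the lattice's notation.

Trace (9 dequeues):
  [1] u=0 | in ⊥ | out 4 | ==
  [2] u=1 | in 4 | out 1 | prev ⊥ | push {0}
  [3] u=2 | in 1 | out 5 | prev ⊥ | push {1}
  [4] u=0 | in ⊤ | out ⊤ | prev 4 | push {}
  [5] u=1 | in ⊤ | out ⊤ | prev 1 | push {0,2}
  [6] u=0 | in ⊤ | out ⊤ | ==
  [7] u=2 | in ⊤ | out ⊤ | prev 5 | push {0,1}
  [8] u=0 | in ⊤ | out ⊤ | ==
  [9] u=1 | in ⊤ | out ⊤ | ==

Converged values:
  [0] ⊤
  [1] ⊤
  [2] ⊤

⊤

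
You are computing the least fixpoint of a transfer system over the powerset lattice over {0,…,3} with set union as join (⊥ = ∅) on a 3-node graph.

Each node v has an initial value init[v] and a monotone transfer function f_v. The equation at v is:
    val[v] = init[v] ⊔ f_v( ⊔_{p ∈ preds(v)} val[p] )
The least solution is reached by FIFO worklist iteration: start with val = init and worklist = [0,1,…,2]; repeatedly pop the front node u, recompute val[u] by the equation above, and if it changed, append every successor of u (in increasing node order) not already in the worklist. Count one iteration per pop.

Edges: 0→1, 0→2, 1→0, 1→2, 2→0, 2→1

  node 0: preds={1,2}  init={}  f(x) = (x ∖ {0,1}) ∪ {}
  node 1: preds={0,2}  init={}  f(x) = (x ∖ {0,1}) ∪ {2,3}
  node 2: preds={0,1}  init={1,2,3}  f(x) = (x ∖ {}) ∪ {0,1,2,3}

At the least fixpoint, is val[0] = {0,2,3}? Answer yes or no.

Trace (5 dequeues):
  [1] u=0 | in {1,2,3} | out {2,3} | prev {} | push {}
  [2] u=1 | in {1,2,3} | out {2,3} | prev {} | push {0}
  [3] u=2 | in {2,3} | out {0,1,2,3} | prev {1,2,3} | push {1}
  [4] u=0 | in {0,1,2,3} | out {2,3} | ==
  [5] u=1 | in {0,1,2,3} | out {2,3} | ==

Converged values:
  [0] {2,3}
  [1] {2,3}
  [2] {0,1,2,3}

no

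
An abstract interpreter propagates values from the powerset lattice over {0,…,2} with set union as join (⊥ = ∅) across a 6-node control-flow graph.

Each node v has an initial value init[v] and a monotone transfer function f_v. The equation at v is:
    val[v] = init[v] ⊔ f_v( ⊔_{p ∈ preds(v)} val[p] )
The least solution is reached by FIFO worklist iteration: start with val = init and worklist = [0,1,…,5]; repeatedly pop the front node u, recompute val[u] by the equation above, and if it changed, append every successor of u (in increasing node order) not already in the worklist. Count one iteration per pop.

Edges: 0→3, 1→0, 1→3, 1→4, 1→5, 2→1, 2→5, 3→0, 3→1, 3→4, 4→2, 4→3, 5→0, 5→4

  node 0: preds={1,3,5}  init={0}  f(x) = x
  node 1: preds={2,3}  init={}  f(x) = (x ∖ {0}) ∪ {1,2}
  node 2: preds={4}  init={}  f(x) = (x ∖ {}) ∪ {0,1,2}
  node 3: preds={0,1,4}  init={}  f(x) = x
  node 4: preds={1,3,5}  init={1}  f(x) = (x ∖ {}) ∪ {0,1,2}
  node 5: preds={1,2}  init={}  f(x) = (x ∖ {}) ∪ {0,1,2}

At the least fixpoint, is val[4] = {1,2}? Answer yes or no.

Trace (11 dequeues):
  [1] u=0 | in {} | out {0} | ==
  [2] u=1 | in {} | out {1,2} | prev {} | push {0}
  [3] u=2 | in {1} | out {0,1,2} | prev {} | push {1}
  [4] u=3 | in {0,1,2} | out {0,1,2} | prev {} | push {}
  [5] u=4 | in {0,1,2} | out {0,1,2} | prev {1} | push {2,3}
  [6] u=5 | in {0,1,2} | out {0,1,2} | prev {} | push {4}
  [7] u=0 | in {0,1,2} | out {0,1,2} | prev {0} | push {}
  [8] u=1 | in {0,1,2} | out {1,2} | ==
  [9] u=2 | in {0,1,2} | out {0,1,2} | ==
  [10] u=3 | in {0,1,2} | out {0,1,2} | ==
  [11] u=4 | in {0,1,2} | out {0,1,2} | ==

Converged values:
  [0] {0,1,2}
  [1] {1,2}
  [2] {0,1,2}
  [3] {0,1,2}
  [4] {0,1,2}
  [5] {0,1,2}

no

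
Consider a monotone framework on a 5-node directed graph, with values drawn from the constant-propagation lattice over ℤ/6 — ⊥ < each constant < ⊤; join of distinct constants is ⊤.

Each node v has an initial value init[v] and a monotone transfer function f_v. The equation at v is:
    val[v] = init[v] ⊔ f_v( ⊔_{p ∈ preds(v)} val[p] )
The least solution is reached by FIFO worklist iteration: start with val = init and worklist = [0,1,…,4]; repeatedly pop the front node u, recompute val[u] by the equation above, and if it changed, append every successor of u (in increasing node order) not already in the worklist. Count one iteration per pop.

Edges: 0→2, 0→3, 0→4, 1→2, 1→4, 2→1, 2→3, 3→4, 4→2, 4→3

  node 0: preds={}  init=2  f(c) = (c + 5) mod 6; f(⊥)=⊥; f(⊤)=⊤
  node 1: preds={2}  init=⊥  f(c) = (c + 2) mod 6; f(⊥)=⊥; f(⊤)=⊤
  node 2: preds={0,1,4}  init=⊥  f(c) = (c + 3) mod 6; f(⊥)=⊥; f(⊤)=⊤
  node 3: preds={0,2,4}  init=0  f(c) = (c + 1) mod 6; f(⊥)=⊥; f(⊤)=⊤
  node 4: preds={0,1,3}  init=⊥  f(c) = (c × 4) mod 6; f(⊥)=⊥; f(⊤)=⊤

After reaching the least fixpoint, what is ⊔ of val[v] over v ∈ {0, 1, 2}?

⊤

Trace (12 dequeues):
  [1] u=0 | in ⊥ | out 2 | ==
  [2] u=1 | in ⊥ | out ⊥ | ==
  [3] u=2 | in 2 | out 5 | prev ⊥ | push {1}
  [4] u=3 | in ⊤ | out ⊤ | prev 0 | push {}
  [5] u=4 | in ⊤ | out ⊤ | prev ⊥ | push {2,3}
  [6] u=1 | in 5 | out 1 | prev ⊥ | push {4}
  [7] u=2 | in ⊤ | out ⊤ | prev 5 | push {1}
  [8] u=3 | in ⊤ | out ⊤ | ==
  [9] u=4 | in ⊤ | out ⊤ | ==
  [10] u=1 | in ⊤ | out ⊤ | prev 1 | push {2,4}
  [11] u=2 | in ⊤ | out ⊤ | ==
  [12] u=4 | in ⊤ | out ⊤ | ==

Converged values:
  [0] 2
  [1] ⊤
  [2] ⊤
  [3] ⊤
  [4] ⊤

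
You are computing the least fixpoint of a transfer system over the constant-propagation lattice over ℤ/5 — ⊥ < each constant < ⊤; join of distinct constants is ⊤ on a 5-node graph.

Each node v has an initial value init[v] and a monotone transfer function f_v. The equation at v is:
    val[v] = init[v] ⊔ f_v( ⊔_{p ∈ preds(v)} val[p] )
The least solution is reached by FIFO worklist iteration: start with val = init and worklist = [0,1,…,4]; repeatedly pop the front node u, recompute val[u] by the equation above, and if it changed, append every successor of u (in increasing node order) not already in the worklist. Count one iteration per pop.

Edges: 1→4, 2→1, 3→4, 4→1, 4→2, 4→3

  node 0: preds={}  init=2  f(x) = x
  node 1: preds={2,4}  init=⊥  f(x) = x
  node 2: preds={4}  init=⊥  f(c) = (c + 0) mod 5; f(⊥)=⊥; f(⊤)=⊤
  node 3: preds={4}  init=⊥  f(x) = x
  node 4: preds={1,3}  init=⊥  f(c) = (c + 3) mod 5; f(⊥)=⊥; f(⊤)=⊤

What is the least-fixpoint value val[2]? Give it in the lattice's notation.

⊥

Trace (5 dequeues):
  [1] u=0 | in ⊥ | out 2 | ==
  [2] u=1 | in ⊥ | out ⊥ | ==
  [3] u=2 | in ⊥ | out ⊥ | ==
  [4] u=3 | in ⊥ | out ⊥ | ==
  [5] u=4 | in ⊥ | out ⊥ | ==

Converged values:
  [0] 2
  [1] ⊥
  [2] ⊥
  [3] ⊥
  [4] ⊥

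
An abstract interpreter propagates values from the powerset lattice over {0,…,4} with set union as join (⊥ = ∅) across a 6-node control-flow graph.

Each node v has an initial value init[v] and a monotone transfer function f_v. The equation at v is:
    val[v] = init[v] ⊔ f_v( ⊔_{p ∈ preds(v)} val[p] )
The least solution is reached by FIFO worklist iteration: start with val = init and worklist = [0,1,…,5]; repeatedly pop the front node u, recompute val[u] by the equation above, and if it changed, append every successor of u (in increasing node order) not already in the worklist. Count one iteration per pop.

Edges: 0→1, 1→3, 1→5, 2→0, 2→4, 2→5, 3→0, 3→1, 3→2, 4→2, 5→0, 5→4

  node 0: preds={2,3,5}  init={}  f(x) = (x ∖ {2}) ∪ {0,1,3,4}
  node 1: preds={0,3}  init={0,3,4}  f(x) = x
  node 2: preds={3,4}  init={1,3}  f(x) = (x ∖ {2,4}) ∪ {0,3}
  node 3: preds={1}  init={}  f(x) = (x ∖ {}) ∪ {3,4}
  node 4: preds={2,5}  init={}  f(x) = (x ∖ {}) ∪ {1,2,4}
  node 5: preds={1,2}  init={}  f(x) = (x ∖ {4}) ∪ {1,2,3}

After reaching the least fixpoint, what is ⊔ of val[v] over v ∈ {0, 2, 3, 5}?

{0,1,2,3,4}

Worklist (10 pops):
  #1 pop 0: in={1,3} → {0,1,3,4} (was {}); enqueue []
  #2 pop 1: in={0,1,3,4} → {0,1,3,4} (was {0,3,4}); enqueue []
  #3 pop 2: in={} → {0,1,3} (was {1,3}); enqueue [0]
  #4 pop 3: in={0,1,3,4} → {0,1,3,4} (was {}); enqueue [1,2]
  #5 pop 4: in={0,1,3} → {0,1,2,3,4} (was {}); enqueue []
  #6 pop 5: in={0,1,3,4} → {0,1,2,3} (was {}); enqueue [4]
  #7 pop 0: in={0,1,2,3,4} → {0,1,3,4} (no change)
  #8 pop 1: in={0,1,3,4} → {0,1,3,4} (no change)
  #9 pop 2: in={0,1,2,3,4} → {0,1,3} (no change)
  #10 pop 4: in={0,1,2,3} → {0,1,2,3,4} (no change)

Fixpoint:
  val[0] = {0,1,3,4}
  val[1] = {0,1,3,4}
  val[2] = {0,1,3}
  val[3] = {0,1,3,4}
  val[4] = {0,1,2,3,4}
  val[5] = {0,1,2,3}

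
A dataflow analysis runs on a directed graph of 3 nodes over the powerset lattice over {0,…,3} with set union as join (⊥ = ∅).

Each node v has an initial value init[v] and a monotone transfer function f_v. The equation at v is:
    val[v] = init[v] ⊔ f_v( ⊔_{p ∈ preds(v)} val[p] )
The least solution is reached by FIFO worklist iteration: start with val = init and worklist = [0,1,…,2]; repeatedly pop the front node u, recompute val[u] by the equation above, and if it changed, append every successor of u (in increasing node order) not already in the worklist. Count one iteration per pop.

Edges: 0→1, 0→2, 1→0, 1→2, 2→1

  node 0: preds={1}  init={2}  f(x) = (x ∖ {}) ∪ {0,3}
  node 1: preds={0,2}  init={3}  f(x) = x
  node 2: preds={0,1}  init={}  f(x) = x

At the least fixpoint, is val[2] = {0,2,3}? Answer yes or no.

yes

Worklist (5 pops):
  #1 pop 0: in={3} → {0,2,3} (was {2}); enqueue []
  #2 pop 1: in={0,2,3} → {0,2,3} (was {3}); enqueue [0]
  #3 pop 2: in={0,2,3} → {0,2,3} (was {}); enqueue [1]
  #4 pop 0: in={0,2,3} → {0,2,3} (no change)
  #5 pop 1: in={0,2,3} → {0,2,3} (no change)

Fixpoint:
  val[0] = {0,2,3}
  val[1] = {0,2,3}
  val[2] = {0,2,3}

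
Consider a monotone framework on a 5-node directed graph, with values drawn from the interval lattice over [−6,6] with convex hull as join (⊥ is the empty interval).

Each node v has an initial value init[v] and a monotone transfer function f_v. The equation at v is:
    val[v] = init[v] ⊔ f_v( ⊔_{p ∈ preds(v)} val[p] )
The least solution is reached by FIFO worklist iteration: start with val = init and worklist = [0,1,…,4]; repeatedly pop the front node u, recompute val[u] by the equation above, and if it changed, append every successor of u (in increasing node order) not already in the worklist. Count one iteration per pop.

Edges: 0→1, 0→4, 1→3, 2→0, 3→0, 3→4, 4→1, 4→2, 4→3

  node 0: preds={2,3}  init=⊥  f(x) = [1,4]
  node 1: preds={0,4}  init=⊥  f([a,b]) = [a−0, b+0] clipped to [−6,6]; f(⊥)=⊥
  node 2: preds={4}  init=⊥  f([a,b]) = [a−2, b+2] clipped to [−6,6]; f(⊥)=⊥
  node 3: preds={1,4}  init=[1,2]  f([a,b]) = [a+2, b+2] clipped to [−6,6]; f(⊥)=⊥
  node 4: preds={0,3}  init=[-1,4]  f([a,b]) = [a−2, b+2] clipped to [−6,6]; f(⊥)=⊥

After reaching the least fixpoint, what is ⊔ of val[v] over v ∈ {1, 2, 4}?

Trace (9 dequeues):
  [1] u=0 | in [1,2] | out [1,4] | prev ⊥ | push {}
  [2] u=1 | in [-1,4] | out [-1,4] | prev ⊥ | push {}
  [3] u=2 | in [-1,4] | out [-3,6] | prev ⊥ | push {0}
  [4] u=3 | in [-1,4] | out [1,6] | prev [1,2] | push {}
  [5] u=4 | in [1,6] | out [-1,6] | prev [-1,4] | push {1,2,3}
  [6] u=0 | in [-3,6] | out [1,4] | ==
  [7] u=1 | in [-1,6] | out [-1,6] | prev [-1,4] | push {}
  [8] u=2 | in [-1,6] | out [-3,6] | ==
  [9] u=3 | in [-1,6] | out [1,6] | ==

Converged values:
  [0] [1,4]
  [1] [-1,6]
  [2] [-3,6]
  [3] [1,6]
  [4] [-1,6]

[-3,6]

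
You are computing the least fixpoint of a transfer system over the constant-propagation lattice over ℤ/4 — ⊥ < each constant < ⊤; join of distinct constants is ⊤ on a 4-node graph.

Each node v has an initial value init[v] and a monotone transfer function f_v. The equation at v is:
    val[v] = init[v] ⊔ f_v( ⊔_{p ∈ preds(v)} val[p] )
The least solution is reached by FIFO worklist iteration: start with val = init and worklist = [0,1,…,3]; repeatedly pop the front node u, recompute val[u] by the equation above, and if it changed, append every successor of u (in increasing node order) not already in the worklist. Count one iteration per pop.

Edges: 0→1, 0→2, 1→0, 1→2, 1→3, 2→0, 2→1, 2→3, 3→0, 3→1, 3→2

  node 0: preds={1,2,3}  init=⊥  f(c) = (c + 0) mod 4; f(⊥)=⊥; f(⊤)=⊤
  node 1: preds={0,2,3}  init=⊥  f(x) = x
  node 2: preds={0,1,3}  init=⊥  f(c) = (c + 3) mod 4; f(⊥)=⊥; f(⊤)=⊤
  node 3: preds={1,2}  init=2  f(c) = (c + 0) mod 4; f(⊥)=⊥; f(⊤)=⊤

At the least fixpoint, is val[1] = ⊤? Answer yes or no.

yes

Iteration log — 10 steps:
  step 1. node 0  ⊔preds=2  new=2  old=⊥  +wl: 
  step 2. node 1  ⊔preds=2  new=2  old=⊥  +wl: 0
  step 3. node 2  ⊔preds=2  new=1  old=⊥  +wl: 1
  step 4. node 3  ⊔preds=⊤  new=⊤  old=2  +wl: 2
  step 5. node 0  ⊔preds=⊤  new=⊤  old=2  +wl: 
  step 6. node 1  ⊔preds=⊤  new=⊤  old=2  +wl: 0,3
  step 7. node 2  ⊔preds=⊤  new=⊤  old=1  +wl: 1
  step 8. node 0  ⊔preds=⊤  new=⊤  stable
  step 9. node 3  ⊔preds=⊤  new=⊤  stable
  step 10. node 1  ⊔preds=⊤  new=⊤  stable

Least fixpoint reached:
  node 0: ⊤
  node 1: ⊤
  node 2: ⊤
  node 3: ⊤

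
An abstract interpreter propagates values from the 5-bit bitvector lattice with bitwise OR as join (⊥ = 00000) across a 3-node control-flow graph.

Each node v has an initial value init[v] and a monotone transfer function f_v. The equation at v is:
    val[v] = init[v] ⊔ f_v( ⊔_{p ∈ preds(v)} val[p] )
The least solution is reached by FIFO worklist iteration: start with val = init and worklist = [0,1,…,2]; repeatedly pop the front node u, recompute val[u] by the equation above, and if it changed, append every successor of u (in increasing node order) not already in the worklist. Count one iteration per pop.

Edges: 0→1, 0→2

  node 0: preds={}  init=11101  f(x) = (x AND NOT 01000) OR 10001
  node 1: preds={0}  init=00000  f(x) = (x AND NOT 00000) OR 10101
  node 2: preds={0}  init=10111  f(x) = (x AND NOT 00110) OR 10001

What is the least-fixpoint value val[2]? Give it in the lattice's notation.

Worklist (3 pops):
  #1 pop 0: in=00000 → 11101 (no change)
  #2 pop 1: in=11101 → 11101 (was 00000); enqueue []
  #3 pop 2: in=11101 → 11111 (was 10111); enqueue []

Fixpoint:
  val[0] = 11101
  val[1] = 11101
  val[2] = 11111

11111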